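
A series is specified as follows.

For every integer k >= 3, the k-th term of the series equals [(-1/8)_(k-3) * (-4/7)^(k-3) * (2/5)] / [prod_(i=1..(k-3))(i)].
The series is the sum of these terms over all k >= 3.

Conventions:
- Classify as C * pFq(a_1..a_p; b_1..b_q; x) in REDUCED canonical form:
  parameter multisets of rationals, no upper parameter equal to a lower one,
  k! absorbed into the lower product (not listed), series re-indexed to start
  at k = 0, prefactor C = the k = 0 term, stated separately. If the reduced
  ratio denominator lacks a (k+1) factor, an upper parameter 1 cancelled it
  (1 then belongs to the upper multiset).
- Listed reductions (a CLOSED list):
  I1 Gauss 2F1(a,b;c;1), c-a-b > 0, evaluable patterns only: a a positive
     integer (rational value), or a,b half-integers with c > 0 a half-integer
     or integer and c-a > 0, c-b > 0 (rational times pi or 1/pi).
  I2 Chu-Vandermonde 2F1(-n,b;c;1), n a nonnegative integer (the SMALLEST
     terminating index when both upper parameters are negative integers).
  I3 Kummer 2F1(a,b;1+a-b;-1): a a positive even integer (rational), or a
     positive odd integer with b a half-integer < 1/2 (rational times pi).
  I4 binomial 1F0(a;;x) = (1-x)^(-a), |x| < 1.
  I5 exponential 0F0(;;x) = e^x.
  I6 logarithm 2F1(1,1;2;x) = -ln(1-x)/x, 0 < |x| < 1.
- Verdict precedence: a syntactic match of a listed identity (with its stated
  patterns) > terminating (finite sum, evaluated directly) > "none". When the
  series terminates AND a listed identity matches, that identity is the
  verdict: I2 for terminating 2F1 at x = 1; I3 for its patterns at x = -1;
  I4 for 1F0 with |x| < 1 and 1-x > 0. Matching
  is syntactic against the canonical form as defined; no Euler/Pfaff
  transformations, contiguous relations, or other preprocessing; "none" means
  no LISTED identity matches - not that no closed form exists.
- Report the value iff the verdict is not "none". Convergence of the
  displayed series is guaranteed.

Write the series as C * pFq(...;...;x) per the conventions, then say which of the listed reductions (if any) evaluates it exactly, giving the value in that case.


This is 2/5 * 1F0(-1/8; -; -4/7) in reduced canonical form. Verdict at x = -4/7: the I4 binomial reduction matches (the 1F0 binomial series: exponent 1/8, x = -4/7). Hence: (2/5) * (11/7)^(1/8).

Key step: t_0 being 2/5, the product of the first k integers (C = 2/5, x = -4/7) is k!.
Step ratio: r(k) = (-4/7) * (k-1/8) / [(k+1)] ; factor over Q: parameters, x = (-4/7), and C = 2/5.


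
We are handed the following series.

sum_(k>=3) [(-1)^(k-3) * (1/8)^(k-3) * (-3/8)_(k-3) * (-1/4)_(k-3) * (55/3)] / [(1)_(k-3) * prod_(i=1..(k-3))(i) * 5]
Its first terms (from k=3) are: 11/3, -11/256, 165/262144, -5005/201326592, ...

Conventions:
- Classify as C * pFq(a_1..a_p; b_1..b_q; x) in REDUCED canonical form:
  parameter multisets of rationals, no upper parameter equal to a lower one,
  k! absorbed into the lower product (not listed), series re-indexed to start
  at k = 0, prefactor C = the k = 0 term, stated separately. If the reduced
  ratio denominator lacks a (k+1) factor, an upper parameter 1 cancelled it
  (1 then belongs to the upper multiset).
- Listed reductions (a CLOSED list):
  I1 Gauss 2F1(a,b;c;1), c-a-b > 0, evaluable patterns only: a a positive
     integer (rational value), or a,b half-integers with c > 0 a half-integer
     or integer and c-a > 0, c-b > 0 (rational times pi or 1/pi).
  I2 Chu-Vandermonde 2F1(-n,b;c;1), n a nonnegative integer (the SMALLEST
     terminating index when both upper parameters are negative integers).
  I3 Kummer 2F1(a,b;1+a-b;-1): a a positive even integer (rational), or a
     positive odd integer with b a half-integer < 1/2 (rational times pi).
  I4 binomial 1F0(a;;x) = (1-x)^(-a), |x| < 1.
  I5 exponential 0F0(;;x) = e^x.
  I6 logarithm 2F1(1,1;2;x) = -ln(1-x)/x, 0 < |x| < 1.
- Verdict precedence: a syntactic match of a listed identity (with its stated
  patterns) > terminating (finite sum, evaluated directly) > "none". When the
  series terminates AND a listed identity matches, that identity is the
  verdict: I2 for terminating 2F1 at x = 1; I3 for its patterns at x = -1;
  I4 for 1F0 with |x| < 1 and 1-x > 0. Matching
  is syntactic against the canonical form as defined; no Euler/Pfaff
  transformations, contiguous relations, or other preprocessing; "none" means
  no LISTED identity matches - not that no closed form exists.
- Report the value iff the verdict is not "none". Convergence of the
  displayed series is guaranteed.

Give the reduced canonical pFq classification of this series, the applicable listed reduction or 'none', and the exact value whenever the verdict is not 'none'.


The series (x = -1/8) is 2F1: upper {-3/8, -1/4}, lower {1}, prefactor 11/3. Verdict: none. No listed pattern accepts 2F1(-3/8, -1/4; 1; -1/8).

Structural cue: from the first term 11/3: the product of the first k integers (C = 11/3, x = -1/8) is k!.
Adjacent-term ratio: r(k) = (-1/8) * (k-3/8) (k-1/4) / [(k+1) (k+1)] - rational; roots negated = parameters, x = (-1/8), C = 11/3.


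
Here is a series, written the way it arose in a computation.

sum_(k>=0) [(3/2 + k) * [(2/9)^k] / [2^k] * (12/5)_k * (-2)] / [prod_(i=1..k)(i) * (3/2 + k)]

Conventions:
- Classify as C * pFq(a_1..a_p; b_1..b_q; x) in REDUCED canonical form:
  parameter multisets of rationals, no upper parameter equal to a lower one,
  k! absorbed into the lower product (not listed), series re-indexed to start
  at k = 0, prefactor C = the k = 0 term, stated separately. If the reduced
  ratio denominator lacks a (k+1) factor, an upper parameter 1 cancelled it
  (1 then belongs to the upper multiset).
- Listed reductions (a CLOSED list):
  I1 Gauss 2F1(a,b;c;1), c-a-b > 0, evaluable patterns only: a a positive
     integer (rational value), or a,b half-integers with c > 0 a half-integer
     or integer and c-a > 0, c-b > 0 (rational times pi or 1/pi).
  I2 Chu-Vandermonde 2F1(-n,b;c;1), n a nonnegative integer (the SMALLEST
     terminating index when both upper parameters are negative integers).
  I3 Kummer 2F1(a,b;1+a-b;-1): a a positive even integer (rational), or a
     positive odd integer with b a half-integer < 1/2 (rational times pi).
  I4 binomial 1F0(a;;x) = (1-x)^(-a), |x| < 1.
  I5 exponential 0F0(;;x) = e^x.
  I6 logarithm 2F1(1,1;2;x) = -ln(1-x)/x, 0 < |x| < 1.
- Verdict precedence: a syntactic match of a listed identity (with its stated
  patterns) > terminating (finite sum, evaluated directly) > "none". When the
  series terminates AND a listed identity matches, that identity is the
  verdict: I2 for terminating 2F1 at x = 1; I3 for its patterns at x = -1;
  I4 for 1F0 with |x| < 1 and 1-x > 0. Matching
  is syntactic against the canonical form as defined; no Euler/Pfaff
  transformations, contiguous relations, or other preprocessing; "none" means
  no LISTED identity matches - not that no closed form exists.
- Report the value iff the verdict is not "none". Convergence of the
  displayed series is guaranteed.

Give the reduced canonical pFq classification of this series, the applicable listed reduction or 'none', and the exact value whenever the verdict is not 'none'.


Key step: x = (1/9) and the product of the first k integers (C = -2, x = 1/9) is k!.
Ratio: r(k) = (1/9) * (k+12/5) / [(k+1)] - rational in k. x = (1/9); t_0 = -2; negate the roots.

x = 1/9 here; the reduced form reads 1F0, upper {12/5}, lower {-}, C = -2. Verdict: the I4 binomial reduction fires (the 1F0 binomial series: exponent -12/5, x = 1/9). Exact value: (-2) * (8/9)^(-12/5).


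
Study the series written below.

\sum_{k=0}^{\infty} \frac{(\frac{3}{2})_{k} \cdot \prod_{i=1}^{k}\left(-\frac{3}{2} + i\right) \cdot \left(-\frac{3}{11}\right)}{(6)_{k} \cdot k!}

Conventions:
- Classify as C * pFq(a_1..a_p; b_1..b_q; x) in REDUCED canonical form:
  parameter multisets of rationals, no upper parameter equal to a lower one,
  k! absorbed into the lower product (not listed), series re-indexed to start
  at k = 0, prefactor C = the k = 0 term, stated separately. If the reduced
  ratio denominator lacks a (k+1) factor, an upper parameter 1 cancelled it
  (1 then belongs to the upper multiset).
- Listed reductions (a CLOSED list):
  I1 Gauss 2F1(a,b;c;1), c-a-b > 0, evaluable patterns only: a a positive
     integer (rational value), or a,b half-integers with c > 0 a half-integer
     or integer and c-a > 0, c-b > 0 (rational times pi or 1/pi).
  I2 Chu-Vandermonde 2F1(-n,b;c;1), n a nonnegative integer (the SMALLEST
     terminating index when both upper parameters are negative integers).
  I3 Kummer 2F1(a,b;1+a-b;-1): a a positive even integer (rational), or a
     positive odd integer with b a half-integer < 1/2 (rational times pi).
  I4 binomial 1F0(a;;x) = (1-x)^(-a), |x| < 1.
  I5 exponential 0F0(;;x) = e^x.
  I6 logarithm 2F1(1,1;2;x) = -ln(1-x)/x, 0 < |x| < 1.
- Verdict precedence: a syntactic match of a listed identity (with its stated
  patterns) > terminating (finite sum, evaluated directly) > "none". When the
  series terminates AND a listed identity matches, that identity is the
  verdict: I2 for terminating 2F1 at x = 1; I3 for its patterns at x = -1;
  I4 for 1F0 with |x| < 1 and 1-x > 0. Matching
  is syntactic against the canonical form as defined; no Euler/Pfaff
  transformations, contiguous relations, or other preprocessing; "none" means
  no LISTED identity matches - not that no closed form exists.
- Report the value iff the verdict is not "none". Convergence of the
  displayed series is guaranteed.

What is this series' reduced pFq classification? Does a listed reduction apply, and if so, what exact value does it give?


Key observation: t_0 = -\frac{3}{11} here, and the running product (prefactor -3/11) telescopes to a rising factorial.
Adjacent-term ratio: r(k) = 1 * (k-\frac{1}{2}) (k+\frac{3}{2}) / [(k+6) (k+1)] - rational in k. x = 1; t_0 = -\frac{3}{11}; negate the roots.

The series (x = 1) is 2F1: upper {-\frac{1}{2}, \frac{3}{2}}, lower {6}, prefactor -\frac{3}{11}. Verdict: the half-integer Gauss pattern (I1) applies (x = 1; upper {-\frac{1}{2}, \frac{3}{2}} half-integers, c = 6 in the evaluable pattern). Sum: \left(-\frac{65536}{88935}\right) / \pi.


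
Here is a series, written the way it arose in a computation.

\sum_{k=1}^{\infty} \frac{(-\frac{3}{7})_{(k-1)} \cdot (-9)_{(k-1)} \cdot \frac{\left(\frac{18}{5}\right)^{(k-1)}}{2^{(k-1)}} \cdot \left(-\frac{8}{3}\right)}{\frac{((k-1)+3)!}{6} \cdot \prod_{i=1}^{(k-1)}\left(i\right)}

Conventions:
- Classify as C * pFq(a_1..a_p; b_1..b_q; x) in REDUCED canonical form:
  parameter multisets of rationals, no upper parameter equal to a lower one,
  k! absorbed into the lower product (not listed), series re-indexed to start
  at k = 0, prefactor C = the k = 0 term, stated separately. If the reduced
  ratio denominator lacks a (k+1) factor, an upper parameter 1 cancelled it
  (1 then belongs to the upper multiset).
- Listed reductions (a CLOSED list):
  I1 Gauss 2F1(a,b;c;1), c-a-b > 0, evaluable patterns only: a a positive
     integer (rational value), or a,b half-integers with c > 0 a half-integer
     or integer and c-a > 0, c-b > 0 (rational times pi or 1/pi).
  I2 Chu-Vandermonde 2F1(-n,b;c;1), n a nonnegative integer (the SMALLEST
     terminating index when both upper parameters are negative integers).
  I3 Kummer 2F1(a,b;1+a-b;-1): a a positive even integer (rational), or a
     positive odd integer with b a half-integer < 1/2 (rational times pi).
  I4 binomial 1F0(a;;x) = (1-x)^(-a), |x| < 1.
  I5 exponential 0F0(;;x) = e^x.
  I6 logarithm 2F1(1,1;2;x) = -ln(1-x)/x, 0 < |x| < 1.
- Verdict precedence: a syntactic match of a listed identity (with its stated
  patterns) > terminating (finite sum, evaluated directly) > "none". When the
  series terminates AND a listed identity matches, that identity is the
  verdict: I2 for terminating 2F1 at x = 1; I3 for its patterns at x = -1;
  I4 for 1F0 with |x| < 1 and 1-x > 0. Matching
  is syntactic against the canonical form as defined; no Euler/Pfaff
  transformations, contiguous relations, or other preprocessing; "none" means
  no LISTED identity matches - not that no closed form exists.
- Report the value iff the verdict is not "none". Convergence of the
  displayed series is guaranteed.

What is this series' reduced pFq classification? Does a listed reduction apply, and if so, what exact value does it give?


This is -\frac{8}{3} * 2F1(-9, -\frac{3}{7}; 4; \frac{9}{5}) in reduced canonical form. Verdict: terminating (-9 upstairs). 10 nonzero terms in all; added directly. Hence: -\frac{9093083104752604}{1655128412109375}.

The tell: x = \frac{9}{5} and the product of the first k integers (C = -8/3, x = 9/5) is k!.
Adjacent-term ratio: r(k) = \frac{9}{5} * (k-9) (k-\frac{3}{7}) / [(k+4) (k+1)] - rational; roots negated = parameters, x = \frac{9}{5}, C = -\frac{8}{3}.


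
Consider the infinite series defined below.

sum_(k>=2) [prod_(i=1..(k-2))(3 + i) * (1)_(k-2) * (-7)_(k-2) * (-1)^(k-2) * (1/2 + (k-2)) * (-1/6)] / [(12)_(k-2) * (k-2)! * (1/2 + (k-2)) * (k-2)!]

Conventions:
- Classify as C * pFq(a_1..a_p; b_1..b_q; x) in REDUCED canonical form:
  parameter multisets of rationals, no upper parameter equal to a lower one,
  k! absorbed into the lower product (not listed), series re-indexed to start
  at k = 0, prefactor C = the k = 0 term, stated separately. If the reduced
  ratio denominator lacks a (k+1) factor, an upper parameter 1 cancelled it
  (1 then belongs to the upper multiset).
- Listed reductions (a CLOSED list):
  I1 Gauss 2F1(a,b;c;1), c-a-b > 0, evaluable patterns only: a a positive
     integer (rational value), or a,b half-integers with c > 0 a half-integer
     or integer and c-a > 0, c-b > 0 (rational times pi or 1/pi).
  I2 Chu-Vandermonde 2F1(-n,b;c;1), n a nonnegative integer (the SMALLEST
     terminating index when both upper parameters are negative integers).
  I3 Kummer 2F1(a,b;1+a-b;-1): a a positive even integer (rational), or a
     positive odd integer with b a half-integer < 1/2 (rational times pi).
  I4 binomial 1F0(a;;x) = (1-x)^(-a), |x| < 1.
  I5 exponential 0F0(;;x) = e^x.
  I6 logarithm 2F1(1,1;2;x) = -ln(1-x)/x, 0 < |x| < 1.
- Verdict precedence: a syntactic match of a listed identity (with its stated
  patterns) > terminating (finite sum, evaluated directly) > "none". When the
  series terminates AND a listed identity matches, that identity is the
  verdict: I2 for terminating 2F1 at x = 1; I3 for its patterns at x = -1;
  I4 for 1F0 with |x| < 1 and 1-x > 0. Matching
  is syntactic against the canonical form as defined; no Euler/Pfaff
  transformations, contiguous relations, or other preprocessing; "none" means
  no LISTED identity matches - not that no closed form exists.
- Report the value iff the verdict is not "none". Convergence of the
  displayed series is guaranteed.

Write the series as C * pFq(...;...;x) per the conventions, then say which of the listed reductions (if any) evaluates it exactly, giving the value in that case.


This is -1/6 * 2F1(-7, 4; 12; -1) in reduced canonical form. Verdict: Kummer's theorem (I3) fires (x = -1; c = 12 equals 1+a-b for upper {-7, 4}: listed pattern). Sum: -55/36.

Structural cue: x = (-1) and striking the common factor k + 1/2 reduces the term (C = -1/6).
Step ratio: r(k) = (-1) * (k-7) (k+4) / [(k+12) (k+1)] - rational in k. x = (-1); t_0 = -1/6; negate the roots.


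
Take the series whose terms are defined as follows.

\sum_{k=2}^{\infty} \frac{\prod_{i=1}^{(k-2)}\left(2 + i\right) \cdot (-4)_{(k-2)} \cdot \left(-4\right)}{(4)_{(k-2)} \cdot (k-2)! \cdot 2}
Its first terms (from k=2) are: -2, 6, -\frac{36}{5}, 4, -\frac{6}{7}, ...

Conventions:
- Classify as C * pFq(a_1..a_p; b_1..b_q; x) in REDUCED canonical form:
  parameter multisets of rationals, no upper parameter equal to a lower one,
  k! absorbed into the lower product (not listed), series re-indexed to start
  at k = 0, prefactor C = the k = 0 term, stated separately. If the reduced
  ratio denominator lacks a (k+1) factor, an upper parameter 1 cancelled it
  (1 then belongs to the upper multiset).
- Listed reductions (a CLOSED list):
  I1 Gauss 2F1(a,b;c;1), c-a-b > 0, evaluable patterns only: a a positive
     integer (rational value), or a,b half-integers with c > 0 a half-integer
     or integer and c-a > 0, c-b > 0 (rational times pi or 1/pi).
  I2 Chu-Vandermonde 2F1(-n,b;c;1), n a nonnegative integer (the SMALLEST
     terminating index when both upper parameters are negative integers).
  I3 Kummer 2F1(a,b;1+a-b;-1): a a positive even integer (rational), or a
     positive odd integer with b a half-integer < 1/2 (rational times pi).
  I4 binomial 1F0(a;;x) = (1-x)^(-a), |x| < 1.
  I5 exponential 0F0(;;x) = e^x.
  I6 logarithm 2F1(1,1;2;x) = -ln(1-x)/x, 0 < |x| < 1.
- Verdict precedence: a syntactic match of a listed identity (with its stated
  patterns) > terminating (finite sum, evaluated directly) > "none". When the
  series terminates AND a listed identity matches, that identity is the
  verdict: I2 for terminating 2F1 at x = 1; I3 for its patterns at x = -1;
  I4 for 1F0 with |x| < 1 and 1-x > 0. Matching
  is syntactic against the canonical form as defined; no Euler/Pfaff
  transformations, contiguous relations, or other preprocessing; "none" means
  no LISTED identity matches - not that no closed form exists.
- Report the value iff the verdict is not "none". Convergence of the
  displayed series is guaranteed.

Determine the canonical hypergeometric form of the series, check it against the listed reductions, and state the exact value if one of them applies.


Prefactor -2, argument 1: 2F1 with upper {-4, 3} over lower {4}. Verdict (x = 1): Chu-Vandermonde (I2) applies (terminating 2F1 at x = 1 with n = 4, b = 3, c = 4). Its exact value is -\frac{2}{35}.

Key step: from the first term -2: the constant factors (C = -2) combine into one prefactor.
Term ratio: r(k) = 1 * (k-4) (k+3) / [(k+4) (k+1)] - poly over poly, x = 1 from leading terms; C = -2 at k = 0.


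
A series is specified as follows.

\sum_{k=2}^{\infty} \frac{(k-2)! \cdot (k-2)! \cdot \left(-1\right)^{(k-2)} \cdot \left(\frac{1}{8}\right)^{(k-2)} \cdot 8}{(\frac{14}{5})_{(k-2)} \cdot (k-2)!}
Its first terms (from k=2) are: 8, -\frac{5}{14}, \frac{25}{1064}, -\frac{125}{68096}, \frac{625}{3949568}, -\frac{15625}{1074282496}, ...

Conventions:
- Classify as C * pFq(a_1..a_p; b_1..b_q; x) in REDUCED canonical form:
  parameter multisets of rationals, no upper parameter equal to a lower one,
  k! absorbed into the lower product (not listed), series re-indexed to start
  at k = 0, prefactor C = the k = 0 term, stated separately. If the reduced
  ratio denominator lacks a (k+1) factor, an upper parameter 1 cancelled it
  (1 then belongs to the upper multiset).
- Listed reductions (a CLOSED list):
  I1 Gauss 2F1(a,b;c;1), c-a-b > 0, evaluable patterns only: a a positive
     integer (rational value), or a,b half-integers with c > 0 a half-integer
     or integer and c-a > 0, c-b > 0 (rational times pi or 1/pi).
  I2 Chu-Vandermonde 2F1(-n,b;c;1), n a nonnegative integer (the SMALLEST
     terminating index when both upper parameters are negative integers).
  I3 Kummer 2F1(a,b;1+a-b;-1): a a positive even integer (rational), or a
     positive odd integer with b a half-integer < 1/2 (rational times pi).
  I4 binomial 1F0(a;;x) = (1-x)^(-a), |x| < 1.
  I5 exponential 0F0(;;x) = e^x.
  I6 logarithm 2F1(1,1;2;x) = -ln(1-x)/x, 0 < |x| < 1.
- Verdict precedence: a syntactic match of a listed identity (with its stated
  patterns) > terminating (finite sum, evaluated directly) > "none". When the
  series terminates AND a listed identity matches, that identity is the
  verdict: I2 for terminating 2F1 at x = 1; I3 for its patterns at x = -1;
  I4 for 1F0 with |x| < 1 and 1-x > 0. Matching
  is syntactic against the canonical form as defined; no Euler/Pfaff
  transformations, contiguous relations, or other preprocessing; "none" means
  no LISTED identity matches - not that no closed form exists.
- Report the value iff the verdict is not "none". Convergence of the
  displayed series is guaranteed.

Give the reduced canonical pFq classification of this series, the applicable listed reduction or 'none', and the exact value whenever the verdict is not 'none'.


First insight: from the first term 8: the factorial ratio (C = 8, x = -1/8) (k+a-1)!/(a-1)! is a rising factorial (a)_k.
Adjacent-term ratio: r(k) = -\frac{1}{8} * (k+1) (k+1) / [(k+\frac{14}{5}) (k+1)] - rational in k, leading ratio -\frac{1}{8}; with t_0 = 8, classification follows.

x = -\frac{1}{8} here; the reduced form reads 2F1, upper {1, 1}, lower {\frac{14}{5}}, C = 8. Verdict: no listed reduction: x = -\frac{1}{8} and upper {1, 1} fail every I1-I6 pattern.


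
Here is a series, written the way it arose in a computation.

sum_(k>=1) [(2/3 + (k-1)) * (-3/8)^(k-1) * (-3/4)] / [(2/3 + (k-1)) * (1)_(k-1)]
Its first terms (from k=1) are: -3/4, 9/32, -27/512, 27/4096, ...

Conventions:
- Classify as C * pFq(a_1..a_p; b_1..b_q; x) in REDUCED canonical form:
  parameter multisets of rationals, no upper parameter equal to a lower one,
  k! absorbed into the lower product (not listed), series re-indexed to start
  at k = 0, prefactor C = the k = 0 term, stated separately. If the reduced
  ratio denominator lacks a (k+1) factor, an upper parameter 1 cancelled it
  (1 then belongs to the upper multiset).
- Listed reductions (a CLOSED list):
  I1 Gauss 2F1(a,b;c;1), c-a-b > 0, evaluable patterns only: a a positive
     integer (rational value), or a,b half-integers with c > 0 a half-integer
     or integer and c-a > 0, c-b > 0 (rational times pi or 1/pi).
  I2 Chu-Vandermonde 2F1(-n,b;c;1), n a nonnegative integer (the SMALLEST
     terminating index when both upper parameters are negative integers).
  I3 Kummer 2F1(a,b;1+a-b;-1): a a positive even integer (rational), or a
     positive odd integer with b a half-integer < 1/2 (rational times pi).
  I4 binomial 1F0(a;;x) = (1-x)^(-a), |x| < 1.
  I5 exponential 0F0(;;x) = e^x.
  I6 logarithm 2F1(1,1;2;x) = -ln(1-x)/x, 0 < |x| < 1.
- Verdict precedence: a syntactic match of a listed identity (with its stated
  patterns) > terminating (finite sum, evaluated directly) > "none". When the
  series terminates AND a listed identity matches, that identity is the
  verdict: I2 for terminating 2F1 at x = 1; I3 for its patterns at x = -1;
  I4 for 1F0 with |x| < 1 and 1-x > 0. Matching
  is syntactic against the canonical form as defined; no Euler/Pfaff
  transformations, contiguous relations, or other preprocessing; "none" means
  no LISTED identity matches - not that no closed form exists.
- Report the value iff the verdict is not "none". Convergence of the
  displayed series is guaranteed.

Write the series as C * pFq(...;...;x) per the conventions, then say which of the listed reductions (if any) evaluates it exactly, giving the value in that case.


First insight: t_0 = -3/4 here, and the factor k + 2/3 cancels (top and bottom), leaving C = -3/4, x = -3/8.
Ratio: r(k) = (-3/8) * 1 / [(k+1)] ; factor over Q: parameters, x = (-3/8), and C = -3/4.

Classification (C = -3/4): 0F0 with upper {-}, lower {-}, argument x = -3/8. Verdict (x = -3/8): the I5 exponential reduction applies (the 0F0 exponential series at x = -3/8). Exact value: (-3/4) * e^(-3/8).


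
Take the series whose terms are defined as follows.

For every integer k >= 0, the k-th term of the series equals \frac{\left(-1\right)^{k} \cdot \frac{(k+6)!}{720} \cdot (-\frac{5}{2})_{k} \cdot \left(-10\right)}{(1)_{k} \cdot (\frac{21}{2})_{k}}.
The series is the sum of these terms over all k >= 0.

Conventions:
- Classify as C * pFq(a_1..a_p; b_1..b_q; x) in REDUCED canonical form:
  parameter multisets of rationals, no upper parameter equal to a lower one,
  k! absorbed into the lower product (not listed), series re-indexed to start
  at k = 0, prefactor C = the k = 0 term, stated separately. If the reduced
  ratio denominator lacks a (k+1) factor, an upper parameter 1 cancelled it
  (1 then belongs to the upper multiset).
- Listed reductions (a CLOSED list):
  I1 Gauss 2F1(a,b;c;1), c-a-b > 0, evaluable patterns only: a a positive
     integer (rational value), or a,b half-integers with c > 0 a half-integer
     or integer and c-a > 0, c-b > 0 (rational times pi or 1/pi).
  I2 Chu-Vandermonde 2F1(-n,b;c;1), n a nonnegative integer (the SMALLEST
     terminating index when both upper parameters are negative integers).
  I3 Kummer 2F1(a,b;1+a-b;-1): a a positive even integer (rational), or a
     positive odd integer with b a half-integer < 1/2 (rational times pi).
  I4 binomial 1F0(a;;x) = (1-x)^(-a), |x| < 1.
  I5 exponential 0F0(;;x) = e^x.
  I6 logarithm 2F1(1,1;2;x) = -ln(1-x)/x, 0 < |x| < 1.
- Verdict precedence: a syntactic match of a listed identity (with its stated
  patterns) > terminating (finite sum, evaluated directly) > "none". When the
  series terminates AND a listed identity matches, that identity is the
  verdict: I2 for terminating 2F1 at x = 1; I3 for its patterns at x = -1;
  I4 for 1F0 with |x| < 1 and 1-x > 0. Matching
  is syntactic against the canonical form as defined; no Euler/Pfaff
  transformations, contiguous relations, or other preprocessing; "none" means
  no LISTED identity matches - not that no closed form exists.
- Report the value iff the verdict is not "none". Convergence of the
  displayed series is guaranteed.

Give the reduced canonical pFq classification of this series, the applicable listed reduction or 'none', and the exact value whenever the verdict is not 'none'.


Canonical form: C = -10 times 2F1 with upper {-\frac{5}{2}, 7}, lower {\frac{21}{2}}, x = -1. Verdict at x = -1: Kummer (I3) matches (x = -1; c = \frac{21}{2} equals 1+a-b for upper {-\frac{5}{2}, 7}: listed pattern). Hence: \left(-\frac{24249225}{2097152}\right) \cdot \pi.

Key step: x = -1 and (1)_k (prefactor -10) is k! itself.
Consecutive-term ratio: r(k) = -1 * (k-\frac{5}{2}) (k+7) / [(k+\frac{21}{2}) (k+1)] - rational in k. x = -1; t_0 = -10; negate the roots.


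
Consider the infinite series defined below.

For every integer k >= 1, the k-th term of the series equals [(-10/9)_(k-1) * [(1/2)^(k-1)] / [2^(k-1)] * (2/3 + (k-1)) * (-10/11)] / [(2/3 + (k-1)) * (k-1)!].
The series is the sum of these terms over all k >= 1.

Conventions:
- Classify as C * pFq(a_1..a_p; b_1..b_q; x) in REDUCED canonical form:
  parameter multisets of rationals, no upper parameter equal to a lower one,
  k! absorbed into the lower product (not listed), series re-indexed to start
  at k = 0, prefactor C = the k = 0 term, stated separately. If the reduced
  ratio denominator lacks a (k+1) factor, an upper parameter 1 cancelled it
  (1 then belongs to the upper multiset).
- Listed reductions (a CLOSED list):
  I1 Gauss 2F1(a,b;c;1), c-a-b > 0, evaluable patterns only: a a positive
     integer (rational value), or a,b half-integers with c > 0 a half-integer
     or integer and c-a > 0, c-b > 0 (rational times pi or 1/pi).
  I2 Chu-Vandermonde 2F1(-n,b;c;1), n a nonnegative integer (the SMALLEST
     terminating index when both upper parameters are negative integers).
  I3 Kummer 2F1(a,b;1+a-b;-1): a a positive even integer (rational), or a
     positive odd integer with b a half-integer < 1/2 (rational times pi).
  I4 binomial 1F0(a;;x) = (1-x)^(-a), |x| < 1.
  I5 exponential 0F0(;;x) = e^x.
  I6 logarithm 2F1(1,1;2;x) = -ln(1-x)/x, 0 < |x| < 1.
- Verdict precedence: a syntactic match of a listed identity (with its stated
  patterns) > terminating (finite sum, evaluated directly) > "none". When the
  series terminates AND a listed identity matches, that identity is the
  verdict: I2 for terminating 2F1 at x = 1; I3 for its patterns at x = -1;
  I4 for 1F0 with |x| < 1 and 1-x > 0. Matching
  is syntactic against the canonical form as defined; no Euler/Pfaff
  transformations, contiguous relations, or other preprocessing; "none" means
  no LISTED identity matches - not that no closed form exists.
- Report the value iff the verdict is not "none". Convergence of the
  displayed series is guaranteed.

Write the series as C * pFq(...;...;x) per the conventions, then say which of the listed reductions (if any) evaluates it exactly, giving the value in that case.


This is -10/11 * 1F0(-10/9; -; 1/4) in reduced canonical form. Verdict (x = 1/4): the I4 binomial reduction applies (the 1F0 binomial series: exponent 10/9, x = 1/4). Sum: (-10/11) * (3/4)^(10/9).

Key step: with t_0 = -10/11, the two k-th powers (C = -10/11) combine into one argument.
Step ratio: r(k) = (1/4) * (k-10/9) / [(k+1)] - rational; roots negated = parameters, x = (1/4), C = -10/11.


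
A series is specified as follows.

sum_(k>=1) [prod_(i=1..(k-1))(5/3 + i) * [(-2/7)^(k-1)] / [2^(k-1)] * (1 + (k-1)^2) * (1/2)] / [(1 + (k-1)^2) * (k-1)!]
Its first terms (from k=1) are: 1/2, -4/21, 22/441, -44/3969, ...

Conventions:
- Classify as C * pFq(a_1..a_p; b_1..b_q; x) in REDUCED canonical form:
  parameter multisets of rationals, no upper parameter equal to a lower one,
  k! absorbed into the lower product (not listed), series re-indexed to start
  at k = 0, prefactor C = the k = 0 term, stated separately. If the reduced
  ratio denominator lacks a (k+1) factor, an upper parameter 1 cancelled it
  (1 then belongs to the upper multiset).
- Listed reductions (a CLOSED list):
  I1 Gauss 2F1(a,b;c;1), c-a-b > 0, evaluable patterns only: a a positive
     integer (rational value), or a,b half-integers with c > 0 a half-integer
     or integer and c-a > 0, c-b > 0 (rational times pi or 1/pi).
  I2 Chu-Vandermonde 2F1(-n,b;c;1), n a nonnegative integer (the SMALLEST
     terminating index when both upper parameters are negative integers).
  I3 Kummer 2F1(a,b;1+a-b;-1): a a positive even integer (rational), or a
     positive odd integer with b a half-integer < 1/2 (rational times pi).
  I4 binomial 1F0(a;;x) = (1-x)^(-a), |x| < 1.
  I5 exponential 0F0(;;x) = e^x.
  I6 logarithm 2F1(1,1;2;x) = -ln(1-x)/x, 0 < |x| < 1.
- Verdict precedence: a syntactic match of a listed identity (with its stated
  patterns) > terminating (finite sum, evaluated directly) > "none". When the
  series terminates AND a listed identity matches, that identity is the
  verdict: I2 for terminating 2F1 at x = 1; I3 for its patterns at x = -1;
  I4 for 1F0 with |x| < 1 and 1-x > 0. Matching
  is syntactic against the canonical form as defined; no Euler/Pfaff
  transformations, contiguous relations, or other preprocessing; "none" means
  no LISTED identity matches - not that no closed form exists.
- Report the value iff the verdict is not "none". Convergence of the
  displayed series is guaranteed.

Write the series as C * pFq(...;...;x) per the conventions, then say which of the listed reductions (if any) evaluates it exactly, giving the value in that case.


Key step: t_0 = 1/2 here, and the running product (C = 1/2) telescopes to a rising factorial.
Term ratio: r(k) = (-1/7) * (k+8/3) / [(k+1)] - rational in k, leading ratio (-1/7); with t_0 = 1/2, classification follows.

The series (x = -1/7) is 1F0: upper {8/3}, lower {-}, prefactor 1/2. Verdict: this is the binomial series (I4) (the 1F0 binomial series: exponent -8/3, x = -1/7). Exact value: (1/2) * (8/7)^(-8/3).


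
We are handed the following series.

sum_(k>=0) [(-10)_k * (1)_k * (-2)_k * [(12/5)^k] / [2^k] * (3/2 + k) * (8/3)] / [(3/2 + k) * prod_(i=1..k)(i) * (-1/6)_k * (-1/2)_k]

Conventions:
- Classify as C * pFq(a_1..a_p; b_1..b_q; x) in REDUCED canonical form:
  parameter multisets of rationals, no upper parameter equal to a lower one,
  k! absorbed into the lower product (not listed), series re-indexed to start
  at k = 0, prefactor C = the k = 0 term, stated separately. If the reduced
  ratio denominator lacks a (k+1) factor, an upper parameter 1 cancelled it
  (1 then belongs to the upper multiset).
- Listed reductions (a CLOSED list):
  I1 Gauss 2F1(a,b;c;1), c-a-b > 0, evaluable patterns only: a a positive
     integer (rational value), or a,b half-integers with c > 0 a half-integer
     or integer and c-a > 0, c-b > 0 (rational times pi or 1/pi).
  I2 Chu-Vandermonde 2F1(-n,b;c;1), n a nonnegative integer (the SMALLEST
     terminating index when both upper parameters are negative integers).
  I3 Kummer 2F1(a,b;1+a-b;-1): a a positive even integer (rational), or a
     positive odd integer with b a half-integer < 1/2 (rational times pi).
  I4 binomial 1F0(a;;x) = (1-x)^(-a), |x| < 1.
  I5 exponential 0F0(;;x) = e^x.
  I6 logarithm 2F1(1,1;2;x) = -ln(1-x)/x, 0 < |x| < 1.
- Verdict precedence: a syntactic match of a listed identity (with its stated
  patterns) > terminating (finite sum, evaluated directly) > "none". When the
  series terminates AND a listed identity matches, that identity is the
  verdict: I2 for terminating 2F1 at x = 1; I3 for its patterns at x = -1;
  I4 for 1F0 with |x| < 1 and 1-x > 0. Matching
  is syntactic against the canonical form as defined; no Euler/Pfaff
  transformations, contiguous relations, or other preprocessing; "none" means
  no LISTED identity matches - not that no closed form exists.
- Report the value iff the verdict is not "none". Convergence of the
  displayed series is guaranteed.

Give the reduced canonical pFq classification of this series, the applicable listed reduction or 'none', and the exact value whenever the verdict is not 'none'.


x = 6/5 here; the reduced form reads 3F2, upper {-10, -2, 1}, lower {-1/2, -1/6}, C = 8/3. Verdict: terminating - the sum ends at index 2 because -2 is a negative integer; exact evaluation follows. Hence: 1550792/75.

First insight: t_0 being 8/3, the two k-th powers (C = 8/3, x = 6/5) combine into one argument.
Adjacent-term ratio: r(k) = (6/5) * (k-10) (k-2) (k+1) / [(k-1/2) (k-1/6) (k+1)] ; factor over Q: parameters, x = (6/5), and C = 8/3.


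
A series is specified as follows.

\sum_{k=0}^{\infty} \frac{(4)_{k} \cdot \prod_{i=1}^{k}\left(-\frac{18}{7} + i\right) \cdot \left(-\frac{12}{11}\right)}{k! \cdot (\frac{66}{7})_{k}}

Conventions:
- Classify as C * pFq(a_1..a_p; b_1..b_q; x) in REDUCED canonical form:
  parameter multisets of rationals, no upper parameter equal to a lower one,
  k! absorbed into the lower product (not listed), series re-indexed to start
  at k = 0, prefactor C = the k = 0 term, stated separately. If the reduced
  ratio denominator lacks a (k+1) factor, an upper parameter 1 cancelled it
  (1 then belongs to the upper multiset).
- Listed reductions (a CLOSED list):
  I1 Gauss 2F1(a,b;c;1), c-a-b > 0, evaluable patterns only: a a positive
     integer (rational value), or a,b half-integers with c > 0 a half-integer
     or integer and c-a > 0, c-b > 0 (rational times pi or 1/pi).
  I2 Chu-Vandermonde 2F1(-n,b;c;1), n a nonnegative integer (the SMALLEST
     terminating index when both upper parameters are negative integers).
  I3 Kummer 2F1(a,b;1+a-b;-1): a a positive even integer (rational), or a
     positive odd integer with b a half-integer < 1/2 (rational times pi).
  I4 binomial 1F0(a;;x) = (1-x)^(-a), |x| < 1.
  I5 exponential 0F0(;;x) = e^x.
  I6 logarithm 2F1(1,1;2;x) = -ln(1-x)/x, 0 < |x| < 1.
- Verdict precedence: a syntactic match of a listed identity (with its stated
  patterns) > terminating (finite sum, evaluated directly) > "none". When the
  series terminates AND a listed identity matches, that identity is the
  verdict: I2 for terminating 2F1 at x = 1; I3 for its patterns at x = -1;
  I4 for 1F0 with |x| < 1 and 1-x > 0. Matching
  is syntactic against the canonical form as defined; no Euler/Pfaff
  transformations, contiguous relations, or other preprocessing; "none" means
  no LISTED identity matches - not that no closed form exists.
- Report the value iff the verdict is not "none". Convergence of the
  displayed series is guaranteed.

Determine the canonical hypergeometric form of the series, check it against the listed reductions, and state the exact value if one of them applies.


With C = -\frac{12}{11}: the canonical form is 2F1(-\frac{11}{7}, 4; \frac{66}{7}; 1). Verdict: the Gauss summation I1 applies (x = 1: the Gamma ratio telescopes since c-a-b = 7 > 0 and a = 4 in Z>0). Exact value: -\frac{87438}{184877}.

Key step: with t_0 = -\frac{12}{11}, the running product (C = -12/11) telescopes to a rising factorial.
Adjacent-term ratio: r(k) = 1 * (k-\frac{11}{7}) (k+4) / [(k+\frac{66}{7}) (k+1)] - rational in k, leading ratio 1; with t_0 = -\frac{12}{11}, classification follows.


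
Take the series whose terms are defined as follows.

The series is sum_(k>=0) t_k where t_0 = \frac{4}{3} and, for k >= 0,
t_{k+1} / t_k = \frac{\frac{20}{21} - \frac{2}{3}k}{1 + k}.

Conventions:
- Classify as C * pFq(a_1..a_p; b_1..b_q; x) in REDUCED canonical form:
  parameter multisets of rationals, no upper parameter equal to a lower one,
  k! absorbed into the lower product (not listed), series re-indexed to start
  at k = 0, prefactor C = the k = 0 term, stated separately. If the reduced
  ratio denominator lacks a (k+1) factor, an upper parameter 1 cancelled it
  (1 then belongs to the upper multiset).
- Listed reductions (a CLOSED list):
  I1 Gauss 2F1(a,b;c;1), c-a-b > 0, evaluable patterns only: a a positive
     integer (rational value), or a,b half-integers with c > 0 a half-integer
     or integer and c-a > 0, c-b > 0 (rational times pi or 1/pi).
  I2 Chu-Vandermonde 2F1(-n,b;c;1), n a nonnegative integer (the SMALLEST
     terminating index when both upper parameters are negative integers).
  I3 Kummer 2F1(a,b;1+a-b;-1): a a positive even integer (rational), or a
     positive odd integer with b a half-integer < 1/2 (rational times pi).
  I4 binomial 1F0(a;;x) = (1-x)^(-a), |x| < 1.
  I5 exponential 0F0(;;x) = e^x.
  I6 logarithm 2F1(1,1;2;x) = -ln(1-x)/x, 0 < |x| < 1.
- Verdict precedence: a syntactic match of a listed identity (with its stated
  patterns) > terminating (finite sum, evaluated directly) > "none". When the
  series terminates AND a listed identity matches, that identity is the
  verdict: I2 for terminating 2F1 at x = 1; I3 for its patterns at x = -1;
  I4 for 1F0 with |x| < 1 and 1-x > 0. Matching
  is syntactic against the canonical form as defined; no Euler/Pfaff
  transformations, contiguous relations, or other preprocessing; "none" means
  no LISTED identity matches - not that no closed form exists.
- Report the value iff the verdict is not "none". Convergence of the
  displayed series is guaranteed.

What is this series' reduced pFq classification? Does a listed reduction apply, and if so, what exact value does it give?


This is \frac{4}{3} * 1F0(-\frac{10}{7}; -; -\frac{2}{3}) in reduced canonical form. Verdict: the binomial series (I4) fires (the 1F0 binomial series: exponent 10/7, x = -\frac{2}{3}). Exact value: \frac{4}{3} \cdot \left(\frac{5}{3}\right)^{\frac{10}{7}}.

Key step: from the first term \frac{4}{3}: factor the ratio over Q (C = 4/3, x = -2/3): negated roots = parameters.
Consecutive-term ratio: r(k) = -\frac{2}{3} * (k-\frac{10}{7}) / [(k+1)] - rational in k. x = -\frac{2}{3}; t_0 = \frac{4}{3}; negate the roots.


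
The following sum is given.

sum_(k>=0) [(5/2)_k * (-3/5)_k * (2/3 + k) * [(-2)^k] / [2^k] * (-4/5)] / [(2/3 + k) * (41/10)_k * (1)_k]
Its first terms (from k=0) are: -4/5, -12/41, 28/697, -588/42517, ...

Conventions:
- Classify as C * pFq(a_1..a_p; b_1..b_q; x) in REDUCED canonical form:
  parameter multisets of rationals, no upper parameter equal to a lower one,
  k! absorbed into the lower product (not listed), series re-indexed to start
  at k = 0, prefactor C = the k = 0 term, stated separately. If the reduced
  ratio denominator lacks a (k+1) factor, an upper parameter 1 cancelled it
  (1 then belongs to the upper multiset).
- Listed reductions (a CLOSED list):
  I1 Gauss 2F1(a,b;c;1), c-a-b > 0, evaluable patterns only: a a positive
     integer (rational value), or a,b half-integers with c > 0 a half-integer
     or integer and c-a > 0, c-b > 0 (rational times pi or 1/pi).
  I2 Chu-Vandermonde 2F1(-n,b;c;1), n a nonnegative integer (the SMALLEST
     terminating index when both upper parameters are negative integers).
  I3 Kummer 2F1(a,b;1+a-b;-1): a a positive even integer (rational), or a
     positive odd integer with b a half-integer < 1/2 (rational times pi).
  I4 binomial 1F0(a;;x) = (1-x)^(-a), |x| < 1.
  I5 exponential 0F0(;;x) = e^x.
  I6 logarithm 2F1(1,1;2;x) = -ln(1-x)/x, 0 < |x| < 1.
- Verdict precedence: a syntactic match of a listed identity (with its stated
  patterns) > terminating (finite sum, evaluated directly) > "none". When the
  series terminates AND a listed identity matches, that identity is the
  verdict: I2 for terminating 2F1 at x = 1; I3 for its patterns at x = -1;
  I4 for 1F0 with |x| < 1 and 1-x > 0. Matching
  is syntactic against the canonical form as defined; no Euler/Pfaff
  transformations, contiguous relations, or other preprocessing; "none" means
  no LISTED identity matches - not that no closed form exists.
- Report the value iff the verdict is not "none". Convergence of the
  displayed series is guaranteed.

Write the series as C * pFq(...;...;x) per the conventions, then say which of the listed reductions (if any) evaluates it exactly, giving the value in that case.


Reduced: x = -1, 2F1, upper = {-3/5, 5/2}, lower = {41/10}, C = -4/5. Verdict: none (x = -1): each listed identity misses the multisets {-3/5, 5/2} ; {41/10}.

The tell: t_0 being -4/5, the two k-th powers (C = -4/5, x = -1) combine into one argument.
Step ratio: r(k) = (-1) * (k-3/5) (k+5/2) / [(k+41/10) (k+1)] ; factor over Q: parameters, x = (-1), and C = -4/5.
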